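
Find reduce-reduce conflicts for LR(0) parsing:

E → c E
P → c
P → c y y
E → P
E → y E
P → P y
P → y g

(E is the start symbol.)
No reduce-reduce conflicts

A reduce-reduce conflict occurs when an LR(0) state has two complete items [A → α .] and [B → β .] — both call for a reduction, and with no lookahead the parser cannot choose between them.

Augment with E' → E and build the canonical LR(0) collection (I0 = CLOSURE({[E' → . E]}), then GOTO on every symbol after a dot until no new states appear). It has 11 states:
  I0: { [E → . P], [E → . c E], [E → . y E], [E' → . E], [P → . P y], [P → . c y y], [P → . c], [P → . y g] }  — shift
  I1: { [E' → E .] }  — accept
  I2: { [E → P .], [P → P . y] }  — shift, reduce
  I3: { [E → . P], [E → . c E], [E → . y E], [E → c . E], [P → . P y], [P → . c y y], [P → . c], [P → . y g], [P → c . y y], [P → c .] }  — shift, reduce
  I4: { [E → . P], [E → . c E], [E → . y E], [E → y . E], [P → . P y], [P → . c y y], [P → . c], [P → . y g], [P → y . g] }  — shift
  I5: { [E → y E .] }  — reduce
  I6: { [P → y g .] }  — reduce
  I7: { [E → c E .] }  — reduce
  I8: { [E → . P], [E → . c E], [E → . y E], [E → y . E], [P → . P y], [P → . c y y], [P → . c], [P → . y g], [P → c y . y], [P → y . g] }  — shift
  I9: { [E → . P], [E → . c E], [E → . y E], [E → y . E], [P → . P y], [P → . c y y], [P → . c], [P → . y g], [P → c y y .], [P → y . g] }  — shift, reduce
  I10: { [P → P y .] }  — reduce

No state contains more than one complete item.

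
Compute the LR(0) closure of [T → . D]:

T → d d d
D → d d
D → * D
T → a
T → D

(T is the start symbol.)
{ [D → . * D], [D → . d d], [T → . D] }

To compute CLOSURE, for each item [A → α.Bβ] where B is a non-terminal, add [B → .γ] for all productions B → γ; repeat for the newly added items until nothing changes.

Start with: [T → . D]
  [T → . D] has the dot before D: add [D → . d d], [D → . * D]
No further items can be added.

CLOSURE = { [D → . * D], [D → . d d], [T → . D] }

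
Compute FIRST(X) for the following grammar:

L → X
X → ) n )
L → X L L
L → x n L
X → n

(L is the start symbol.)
{ ')', 'n' }

To compute FIRST(X), examine every production with X on the left-hand side, reading each right-hand side left to right until a non-nullable symbol is reached.

From X → ) n ):
  - ')' is a terminal: add ')' and stop
From X → n:
  - n is a terminal: add 'n' and stop

Collecting: FIRST(X) = { ')', 'n' }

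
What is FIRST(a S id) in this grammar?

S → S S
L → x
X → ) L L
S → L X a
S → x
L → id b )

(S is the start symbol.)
To compute FIRST(a S id), process the symbols left to right:
Symbol a is a terminal. Add 'a' and stop.
FIRST(a S id) = { 'a' }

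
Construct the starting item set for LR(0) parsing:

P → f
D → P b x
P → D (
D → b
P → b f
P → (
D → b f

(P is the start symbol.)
First, augment the grammar with P' → P
I₀ = CLOSURE({ [P' → . P] }):
  [P' → . P] has the dot before P: add [P → . f], [P → . D (], [P → . b f], [P → . (]
  [P → . D (] has the dot before D: add [D → . P b x], [D → . b], [D → . b f]
No further items can be added.

I₀ = { [D → . P b x], [D → . b f], [D → . b], [P → . (], [P → . D (], [P → . b f], [P → . f], [P' → . P] }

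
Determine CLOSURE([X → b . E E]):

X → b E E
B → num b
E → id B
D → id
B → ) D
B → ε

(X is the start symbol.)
Start with: [X → b . E E]
  [X → b . E E] has the dot before E: add [E → . id B]
No further items can be added.

CLOSURE = { [E → . id B], [X → b . E E] }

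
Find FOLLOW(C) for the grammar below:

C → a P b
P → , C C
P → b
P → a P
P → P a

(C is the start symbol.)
To compute FOLLOW(C), find every occurrence of C on a right-hand side N → α C β: add FIRST(β) \ {ε}, and if β is empty or nullable also add FOLLOW(N). Iterate to a fixed point.

C is the start symbol, so $ ∈ FOLLOW(C).
In P → , C C: C is followed by C, add FIRST(C) \ {ε} = { 'a' }
In P → , C C: C is at the end, add FOLLOW(P)

The FOLLOW sets referred to above (computed the same way, to a fixed point):
  FOLLOW(P) = { 'a', 'b' }

Taking the union: FOLLOW(C) = { $, 'a', 'b' }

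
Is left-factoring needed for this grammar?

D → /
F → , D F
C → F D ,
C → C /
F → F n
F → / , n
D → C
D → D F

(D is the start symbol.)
No, left-factoring is not needed

Left-factoring is needed when two productions for the same non-terminal
share a common prefix on the right-hand side.

Productions for D:
  D → /
  D → C
  D → D F
Productions for F:
  F → , D F
  F → F n
  F → / , n
Productions for C:
  C → F D ,
  C → C /

No common prefixes found.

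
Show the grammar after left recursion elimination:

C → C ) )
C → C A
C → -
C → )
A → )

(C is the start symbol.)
C → - C'
C → ) C'
C' → ) ) C'
C' → A C'
C' → ε
A → )

C is directly left-recursive. The standard transformation for
  A → A α₁ | ... | A α_m | β₁ | ... | β_n
is
  A  → β₁ A' | ... | β_n A'
  A' → α₁ A' | ... | α_m A' | ε

C → - becomes C → - C'
C → ) becomes C → ) C'
C → C ) ) becomes C' → ) ) C'
C → C A becomes C' → A C'
Add C' → ε

Productions for other non-terminals are unchanged:
  A → )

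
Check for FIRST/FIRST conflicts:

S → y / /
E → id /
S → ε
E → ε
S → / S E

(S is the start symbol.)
No FIRST/FIRST conflicts.

A FIRST/FIRST conflict occurs when two productions N → α and N → β for the same non-terminal have FIRST(α) ∩ FIRST(β) ≠ ∅ (with ε ∈ FIRST of a nullable right-hand side, so two nullable alternatives also conflict).

Productions for S:
  S → y / /: FIRST = { 'y' }
  S → ε: FIRST = { ε }
  S → / S E: FIRST = { '/' }
Productions for E:
  E → id /: FIRST = { 'id' }
  E → ε: FIRST = { ε }

All alternatives of each non-terminal have pairwise disjoint FIRST sets.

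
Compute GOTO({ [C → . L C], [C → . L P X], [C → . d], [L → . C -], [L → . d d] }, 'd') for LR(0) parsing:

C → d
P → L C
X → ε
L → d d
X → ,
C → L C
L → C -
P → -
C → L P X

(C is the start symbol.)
{ [C → d .], [L → d . d] }

GOTO(I, 'd') = CLOSURE({ [A → αX.β] : [A → α.Xβ] ∈ I, X = 'd' })

Items with dot before 'd', with the dot advanced:
  [C → . d] → [C → d .]
  [L → . d d] → [L → d . d]
Closure adds nothing (no advanced item has the dot before a non-terminal).

GOTO = { [C → d .], [L → d . d] }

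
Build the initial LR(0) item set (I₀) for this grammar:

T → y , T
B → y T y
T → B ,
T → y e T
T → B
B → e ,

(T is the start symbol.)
{ [B → . e ,], [B → . y T y], [T → . B ,], [T → . B], [T → . y , T], [T → . y e T], [T' → . T] }

First, augment the grammar with T' → T
I₀ = CLOSURE({ [T' → . T] }):
  [T' → . T] has the dot before T: add [T → . y , T], [T → . B ,], [T → . y e T], [T → . B]
  [T → . B ,] has the dot before B: add [B → . y T y], [B → . e ,]
No further items can be added.

I₀ = { [B → . e ,], [B → . y T y], [T → . B ,], [T → . B], [T → . y , T], [T → . y e T], [T' → . T] }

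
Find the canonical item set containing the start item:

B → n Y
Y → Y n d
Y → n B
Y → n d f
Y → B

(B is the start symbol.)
{ [B → . n Y], [B' → . B] }

First, augment the grammar with B' → B
I₀ = CLOSURE({ [B' → . B] }):
  [B' → . B] has the dot before B: add [B → . n Y]
No further items can be added.

I₀ = { [B → . n Y], [B' → . B] }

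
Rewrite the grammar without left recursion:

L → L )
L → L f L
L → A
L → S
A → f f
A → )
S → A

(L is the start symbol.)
L is directly left-recursive. The standard transformation for
  A → A α₁ | ... | A α_m | β₁ | ... | β_n
is
  A  → β₁ A' | ... | β_n A'
  A' → α₁ A' | ... | α_m A' | ε

L → A becomes L → A L'
L → S becomes L → S L'
L → L ) becomes L' → ) L'
L → L f L becomes L' → f L L'
Add L' → ε

Productions for other non-terminals are unchanged:
  A → f f
  A → )
  S → A

Resulting grammar:
L → A L'
L → S L'
L' → ) L'
L' → f L L'
L' → ε
A → f f
A → )
S → A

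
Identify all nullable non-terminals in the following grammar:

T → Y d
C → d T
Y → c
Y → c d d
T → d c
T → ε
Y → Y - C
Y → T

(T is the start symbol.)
{ 'T', 'Y' }

ε-productions: T → ε
So T is immediately nullable.
Y → T: every symbol on the right is nullable, so Y is nullable too.
No further non-terminal can be added: every production for the remaining non-terminals contains a terminal or a non-nullable non-terminal.
Nullable = { 'T', 'Y' }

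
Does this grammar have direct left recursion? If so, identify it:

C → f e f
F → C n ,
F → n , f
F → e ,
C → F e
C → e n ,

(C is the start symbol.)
No direct left recursion

C → f e f: starts with f
F → C n ,: starts with C
F → n , f: starts with n
F → e ,: starts with e
C → F e: starts with F
C → e n ,: starts with e

No direct left recursion found.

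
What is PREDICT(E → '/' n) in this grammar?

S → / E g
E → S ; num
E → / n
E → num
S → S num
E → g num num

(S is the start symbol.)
PREDICT(E → '/' n) = (FIRST(RHS) \ {ε}) ∪ (FOLLOW(E) if ε ∈ FIRST(RHS), i.e. RHS ⇒* ε)
FIRST('/' n) = { '/' }
ε ∉ FIRST('/' n), so FOLLOW(E) is not added.
PREDICT(E → '/' n) = { '/' }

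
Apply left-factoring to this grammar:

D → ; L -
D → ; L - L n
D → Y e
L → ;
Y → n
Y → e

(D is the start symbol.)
Left-factoring transforms A → αβ₁ | αβ₂ into A → αA' and A' → β₁ | β₂
(α is the longest common prefix among the alternatives). Repeat until
no nonterminal has two alternatives with a common prefix.

Round 1: D has alternatives sharing prefix '; L -'. Introduce D': D → ; L - D'
  Add: D' → ε
  Add: D' → L n

No remaining common prefixes — done.

Resulting grammar:
D → ; L - D'
D' → ε
D' → L n
D → Y e
L → ;
Y → n
Y → e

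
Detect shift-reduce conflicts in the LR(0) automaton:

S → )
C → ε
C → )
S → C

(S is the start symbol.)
Yes — I0: [C → .] vs [C → . )]

A shift-reduce conflict occurs when an LR(0) state has both:
  - a complete (reduce) item [A → α .] (dot at the end), and
  - a shift item [B → β . c γ] (dot before a terminal).

Augment with S' → S and build the canonical LR(0) collection (I0 = CLOSURE({[S' → . S]}), then GOTO on every symbol after a dot until no new states appear). It has 4 states:
  I0: { [C → . )], [C → .], [S → . )], [S → . C], [S' → . S] }  — shift, reduce
  I1: { [C → ) .], [S → ) .] }  — 2 reduces
  I2: { [S → C .] }  — reduce
  I3: { [S' → S .] }  — accept

I0 contains reduce item [C → .] and shift items [C → . )], [S → . )] — shift-reduce conflict.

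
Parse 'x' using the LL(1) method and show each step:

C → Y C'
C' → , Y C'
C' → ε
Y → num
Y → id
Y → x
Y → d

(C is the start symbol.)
Stack is shown with the top on the left.

Stack   Input  Action
---------------------
C $     x $    output C → Y C'
Y C' $  x $    output Y → x
x C' $  x $    match 'x'
C' $    $      output C' → ε
$       $      accept

The string is accepted.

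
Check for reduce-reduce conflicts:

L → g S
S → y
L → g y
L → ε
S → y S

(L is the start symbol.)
Augment with L' → L and build the canonical LR(0) collection (I0 = CLOSURE({[L' → . L]}), then GOTO on every symbol after a dot until no new states appear). It has 7 states:
  I0: { [L → . g S], [L → . g y], [L → .], [L' → . L] }  — shift, reduce
  I1: { [L' → L .] }  — accept
  I2: { [L → g . S], [L → g . y], [S → . y S], [S → . y] }  — shift
  I3: { [L → g S .] }  — reduce
  I4: { [L → g y .], [S → . y S], [S → . y], [S → y . S], [S → y .] }  — shift, 2 reduces
  I5: { [S → y S .] }  — reduce
  I6: { [S → . y S], [S → . y], [S → y . S], [S → y .] }  — shift, reduce

I4 contains complete items [L → g y .], [S → y .] — reduce-reduce conflict.

Answer: Yes — I4: [L → g y .] vs [S → y .]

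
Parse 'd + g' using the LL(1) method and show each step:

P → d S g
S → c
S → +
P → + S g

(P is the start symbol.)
LL(1) parsing maintains a stack (initially the start symbol over $) and the input. At each step: if the stack top is a terminal, match it against the current input token; if it is a non-terminal N, replace it with the RHS of M[N, lookahead] (the unique production whose predict set contains the lookahead).

Stack is shown with the top on the left.

Stack    Input    Action
------------------------
P $      d + g $  output P → d S g
d S g $  d + g $  match 'd'
S g $    + g $    output S → +
+ g $    + g $    match '+'
g $      g $      match 'g'
$        $        accept

The string is accepted.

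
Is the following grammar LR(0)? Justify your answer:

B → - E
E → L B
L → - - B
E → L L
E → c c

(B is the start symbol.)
Augment with B' → B and build the canonical LR(0) collection (I0 = CLOSURE({[B' → . B]}), then GOTO on every symbol after a dot until no new states appear). It has 15 states:
  I0: { [B → . - E], [B' → . B] }  — shift
  I1: { [B → - . E], [E → . L B], [E → . L L], [E → . c c], [L → . - - B] }  — shift
  I2: { [B' → B .] }  — accept
  I3: { [L → - . - B] }  — shift
  I4: { [B → - E .] }  — reduce
  I5: { [B → . - E], [E → L . B], [E → L . L], [L → . - - B] }  — shift
  I6: { [E → c . c] }  — shift
  I7: { [E → c c .] }  — reduce
  I8: { [B → - . E], [E → . L B], [E → . L L], [E → . c c], [L → - . - B], [L → . - - B] }  — shift
  I9: { [E → L B .] }  — reduce
  I10: { [E → L L .] }  — reduce
  I11: { [B → . - E], [L → - - . B], [L → - . - B] }  — shift
  I12: { [B → - . E], [B → . - E], [E → . L B], [E → . L L], [E → . c c], [L → - - . B], [L → . - - B] }  — shift
  I13: { [L → - - B .] }  — reduce
  I14: { [B → . - E], [L → - - . B] }  — shift

Every state is either a pure shift/goto state or contains exactly one complete item and nothing to shift — no conflicts. The grammar is LR(0).

Answer: Yes, the grammar is LR(0)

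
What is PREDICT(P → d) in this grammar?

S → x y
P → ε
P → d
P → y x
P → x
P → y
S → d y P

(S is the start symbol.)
PREDICT(P → d) = (FIRST(RHS) \ {ε}) ∪ (FOLLOW(P) if ε ∈ FIRST(RHS), i.e. RHS ⇒* ε)
FIRST(d) = { 'd' }
ε ∉ FIRST(d), so FOLLOW(P) is not added.
PREDICT(P → d) = { 'd' }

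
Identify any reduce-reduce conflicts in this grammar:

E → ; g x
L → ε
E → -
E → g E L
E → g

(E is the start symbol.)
No reduce-reduce conflicts

A reduce-reduce conflict occurs when an LR(0) state has two complete items [A → α .] and [B → β .] — both call for a reduction, and with no lookahead the parser cannot choose between them.

Augment with E' → E and build the canonical LR(0) collection (I0 = CLOSURE({[E' → . E]}), then GOTO on every symbol after a dot until no new states appear). It has 9 states:
  I0: { [E → . -], [E → . ; g x], [E → . g E L], [E → . g], [E' → . E] }  — shift
  I1: { [E → - .] }  — reduce
  I2: { [E → ; . g x] }  — shift
  I3: { [E' → E .] }  — accept
  I4: { [E → . -], [E → . ; g x], [E → . g E L], [E → . g], [E → g . E L], [E → g .] }  — shift, reduce
  I5: { [E → g E . L], [L → .] }  — reduce
  I6: { [E → g E L .] }  — reduce
  I7: { [E → ; g . x] }  — shift
  I8: { [E → ; g x .] }  — reduce

No state contains more than one complete item.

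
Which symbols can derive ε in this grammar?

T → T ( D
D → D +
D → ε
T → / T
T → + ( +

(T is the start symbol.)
{ 'D' }

ε-productions: D → ε
So D is immediately nullable.
No further non-terminal can be added: every production for the remaining non-terminals contains a terminal or a non-nullable non-terminal.
Nullable = { 'D' }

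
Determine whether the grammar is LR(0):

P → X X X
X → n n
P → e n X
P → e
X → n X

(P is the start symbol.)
Augment with P' → P and build the canonical LR(0) collection (I0 = CLOSURE({[P' → . P]}), then GOTO on every symbol after a dot until no new states appear). It has 11 states:
  I0: { [P → . X X X], [P → . e n X], [P → . e], [P' → . P], [X → . n X], [X → . n n] }  — shift
  I1: { [P' → P .] }  — accept
  I2: { [P → X . X X], [X → . n X], [X → . n n] }  — shift
  I3: { [P → e . n X], [P → e .] }  — shift, reduce
  I4: { [X → . n X], [X → . n n], [X → n . X], [X → n . n] }  — shift
  I5: { [X → n X .] }  — reduce
  I6: { [X → . n X], [X → . n n], [X → n . X], [X → n . n], [X → n n .] }  — shift, reduce
  I7: { [P → e n . X], [X → . n X], [X → . n n] }  — shift
  I8: { [P → e n X .] }  — reduce
  I9: { [P → X X . X], [X → . n X], [X → . n n] }  — shift
  I10: { [P → X X X .] }  — reduce

Conflict in state I3:
  Shift-reduce conflict between [P → e .] and [P → e . n X]
So the grammar is NOT LR(0).

Answer: No. Shift-reduce conflict between [P → e .] and [P → e . n X]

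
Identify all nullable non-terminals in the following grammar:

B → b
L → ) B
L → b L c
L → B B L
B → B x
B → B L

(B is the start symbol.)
A non-terminal is nullable if it can derive ε (the empty string): either it has an ε-production, or it has a production whose right-hand side consists entirely of nullable non-terminals.

There are no ε-productions, so no non-terminal can derive ε.
No non-terminals are nullable.

Answer: None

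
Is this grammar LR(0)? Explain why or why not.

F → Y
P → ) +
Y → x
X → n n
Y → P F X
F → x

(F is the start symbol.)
A grammar is LR(0) if no state in the canonical LR(0) collection has:
  - both a shift item (dot before a terminal) and a complete item (shift-reduce conflict), or
  - two or more complete items (reduce-reduce conflict; the accept item [F' → F .] counts as a complete item here).

Augment with F' → F and build the canonical LR(0) collection (I0 = CLOSURE({[F' → . F]}), then GOTO on every symbol after a dot until no new states appear). It has 11 states:
  I0: { [F → . Y], [F → . x], [F' → . F], [P → . ) +], [Y → . P F X], [Y → . x] }  — shift
  I1: { [P → ) . +] }  — shift
  I2: { [F' → F .] }  — accept
  I3: { [F → . Y], [F → . x], [P → . ) +], [Y → . P F X], [Y → . x], [Y → P . F X] }  — shift
  I4: { [F → Y .] }  — reduce
  I5: { [F → x .], [Y → x .] }  — 2 reduces
  I6: { [X → . n n], [Y → P F . X] }  — shift
  I7: { [Y → P F X .] }  — reduce
  I8: { [X → n . n] }  — shift
  I9: { [X → n n .] }  — reduce
  I10: { [P → ) + .] }  — reduce

Conflict in state I5:
  Reduce-reduce conflict: [F → x .] and [Y → x .]
So the grammar is NOT LR(0).

Answer: No. Reduce-reduce conflict: [F → x .] and [Y → x .]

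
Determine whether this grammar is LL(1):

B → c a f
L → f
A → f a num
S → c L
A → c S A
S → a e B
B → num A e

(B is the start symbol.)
For B:
  PREDICT(B → c a f) = { 'c' }
  PREDICT(B → num A e) = { 'num' }
For A:
  PREDICT(A → f a num) = { 'f' }
  PREDICT(A → c S A) = { 'c' }
For S:
  PREDICT(S → c L) = { 'c' }
  PREDICT(S → a e B) = { 'a' }
L has a single production, so nothing to check there.

All predict sets are disjoint. The grammar IS LL(1).

Answer: Yes, the grammar is LL(1).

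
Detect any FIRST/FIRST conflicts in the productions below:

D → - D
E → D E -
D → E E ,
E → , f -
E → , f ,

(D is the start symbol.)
Yes. D → '-' D / D → E E ',' on { '-' }; E → D E '-' / E → ',' f '-' on { ',' }; E → D E '-' / E → ',' f ',' on { ',' }; E → ',' f '-' / E → ',' f ',' on { ',' }

A FIRST/FIRST conflict occurs when two productions N → α and N → β for the same non-terminal have FIRST(α) ∩ FIRST(β) ≠ ∅ (with ε ∈ FIRST of a nullable right-hand side, so two nullable alternatives also conflict).

FIRST sets of the non-terminals at (or reachable through a nullable prefix from) the front of some alternative:
  FIRST(E) = { ',', '-' }
  FIRST(D) = { ',', '-' }

Productions for D:
  D → - D: FIRST = { '-' }
  D → E E ,: FIRST = { ',', '-' }
Productions for E:
  E → D E -: FIRST = { ',', '-' }
  E → , f -: FIRST = { ',' }
  E → , f ,: FIRST = { ',' }

Conflict for D: D → - D and D → E E ,
  Overlap: { '-' }
Conflict for E: E → D E - and E → , f -
  Overlap: { ',' }
Conflict for E: E → D E - and E → , f ,
  Overlap: { ',' }
Conflict for E: E → , f - and E → , f ,
  Overlap: { ',' }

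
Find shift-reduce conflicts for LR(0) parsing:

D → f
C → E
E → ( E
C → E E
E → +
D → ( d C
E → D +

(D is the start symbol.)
Yes — I9: [C → E .] vs [D → . ( d C]

A shift-reduce conflict occurs when an LR(0) state has both:
  - a complete (reduce) item [A → α .] (dot at the end), and
  - a shift item [B → β . c γ] (dot before a terminal).

Augment with D' → D and build the canonical LR(0) collection (I0 = CLOSURE({[D' → . D]}), then GOTO on every symbol after a dot until no new states appear). It has 13 states:
  I0: { [D → . ( d C], [D → . f], [D' → . D] }  — shift
  I1: { [D → ( . d C] }  — shift
  I2: { [D' → D .] }  — accept
  I3: { [D → f .] }  — reduce
  I4: { [C → . E E], [C → . E], [D → ( d . C], [D → . ( d C], [D → . f], [E → . ( E], [E → . +], [E → . D +] }  — shift
  I5: { [D → ( . d C], [D → . ( d C], [D → . f], [E → ( . E], [E → . ( E], [E → . +], [E → . D +] }  — shift
  I6: { [E → + .] }  — reduce
  I7: { [D → ( d C .] }  — reduce
  I8: { [E → D . +] }  — shift
  I9: { [C → E . E], [C → E .], [D → . ( d C], [D → . f], [E → . ( E], [E → . +], [E → . D +] }  — shift, reduce
  I10: { [C → E E .] }  — reduce
  I11: { [E → D + .] }  — reduce
  I12: { [E → ( E .] }  — reduce

I9 contains reduce item [C → E .] and shift items [D → . ( d C], [D → . f], [E → . ( E], [E → . +] — shift-reduce conflict.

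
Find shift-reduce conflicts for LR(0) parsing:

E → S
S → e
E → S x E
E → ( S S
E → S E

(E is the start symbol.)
Augment with E' → E and build the canonical LR(0) collection (I0 = CLOSURE({[E' → . E]}), then GOTO on every symbol after a dot until no new states appear). It has 10 states:
  I0: { [E → . ( S S], [E → . S E], [E → . S x E], [E → . S], [E' → . E], [S → . e] }  — shift
  I1: { [E → ( . S S], [S → . e] }  — shift
  I2: { [E' → E .] }  — accept
  I3: { [E → . ( S S], [E → . S E], [E → . S x E], [E → . S], [E → S . E], [E → S . x E], [E → S .], [S → . e] }  — shift, reduce
  I4: { [S → e .] }  — reduce
  I5: { [E → S E .] }  — reduce
  I6: { [E → . ( S S], [E → . S E], [E → . S x E], [E → . S], [E → S x . E], [S → . e] }  — shift
  I7: { [E → S x E .] }  — reduce
  I8: { [E → ( S . S], [S → . e] }  — shift
  I9: { [E → ( S S .] }  — reduce

I3 contains reduce item [E → S .] and shift items [E → . ( S S], [E → S . x E], [S → . e] — shift-reduce conflict.

Answer: Yes — I3: [E → S .] vs [E → . ( S S]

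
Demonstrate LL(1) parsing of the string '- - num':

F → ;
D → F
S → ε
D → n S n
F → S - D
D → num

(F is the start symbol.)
Stack is shown with the top on the left.

Stack    Input      Action
--------------------------
F $      - - num $  output F → S - D
S - D $  - - num $  output S → ε
- D $    - - num $  match '-'
D $      - num $    output D → F
F $      - num $    output F → S - D
S - D $  - num $    output S → ε
- D $    - num $    match '-'
D $      num $      output D → num
num $    num $      match 'num'
$        $          accept

The string is accepted.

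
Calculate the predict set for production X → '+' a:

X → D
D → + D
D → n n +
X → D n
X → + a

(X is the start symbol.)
{ '+' }

PREDICT(X → '+' a) = (FIRST(RHS) \ {ε}) ∪ (FOLLOW(X) if ε ∈ FIRST(RHS), i.e. RHS ⇒* ε)
FIRST('+' a) = { '+' }
ε ∉ FIRST('+' a), so FOLLOW(X) is not added.
PREDICT(X → '+' a) = { '+' }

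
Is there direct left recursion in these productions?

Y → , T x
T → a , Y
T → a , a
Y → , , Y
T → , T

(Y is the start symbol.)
Direct left recursion occurs when N → N α for some non-terminal N (the right-hand side begins with the left-hand side itself).

Y → , T x: starts with ','
T → a , Y: starts with a
T → a , a: starts with a
Y → , , Y: starts with ','
T → , T: starts with ','

No direct left recursion found.

Answer: No direct left recursion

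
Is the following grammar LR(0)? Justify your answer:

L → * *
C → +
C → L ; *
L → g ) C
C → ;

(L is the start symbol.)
Yes, the grammar is LR(0)

A grammar is LR(0) if no state in the canonical LR(0) collection has:
  - both a shift item (dot before a terminal) and a complete item (shift-reduce conflict), or
  - two or more complete items (reduce-reduce conflict; the accept item [L' → L .] counts as a complete item here).

Augment with L' → L and build the canonical LR(0) collection (I0 = CLOSURE({[L' → . L]}), then GOTO on every symbol after a dot until no new states appear). It has 12 states:
  I0: { [L → . * *], [L → . g ) C], [L' → . L] }  — shift
  I1: { [L → * . *] }  — shift
  I2: { [L' → L .] }  — accept
  I3: { [L → g . ) C] }  — shift
  I4: { [C → . +], [C → . ;], [C → . L ; *], [L → . * *], [L → . g ) C], [L → g ) . C] }  — shift
  I5: { [C → + .] }  — reduce
  I6: { [C → ; .] }  — reduce
  I7: { [L → g ) C .] }  — reduce
  I8: { [C → L . ; *] }  — shift
  I9: { [C → L ; . *] }  — shift
  I10: { [C → L ; * .] }  — reduce
  I11: { [L → * * .] }  — reduce

Every state is either a pure shift/goto state or contains exactly one complete item and nothing to shift — no conflicts. The grammar is LR(0).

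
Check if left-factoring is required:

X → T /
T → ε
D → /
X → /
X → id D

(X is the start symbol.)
Left-factoring is needed when two productions for the same non-terminal
share a common prefix on the right-hand side.

Productions for X:
  X → T /
  X → /
  X → id D

No common prefixes found.

Answer: No, left-factoring is not needed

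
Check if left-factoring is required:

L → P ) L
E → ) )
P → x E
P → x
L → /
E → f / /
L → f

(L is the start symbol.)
Yes, P has productions with common prefix 'x'

Left-factoring is needed when two productions for the same non-terminal
share a common prefix on the right-hand side.

Productions for L:
  L → P ) L
  L → /
  L → f
Productions for E:
  E → ) )
  E → f / /
Productions for P:
  P → x E
  P → x

Found common prefix 'x' in productions for P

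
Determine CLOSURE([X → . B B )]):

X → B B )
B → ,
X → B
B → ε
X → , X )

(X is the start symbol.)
{ [B → . ,], [B → .], [X → . B B )] }

To compute CLOSURE, for each item [A → α.Bβ] where B is a non-terminal, add [B → .γ] for all productions B → γ; repeat for the newly added items until nothing changes.

Start with: [X → . B B )]
  [X → . B B )] has the dot before B: add [B → . ,], [B → .]
No further items can be added.

CLOSURE = { [B → . ,], [B → .], [X → . B B )] }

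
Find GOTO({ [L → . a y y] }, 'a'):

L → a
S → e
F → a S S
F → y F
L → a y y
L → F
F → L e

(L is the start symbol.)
GOTO(I, 'a') = CLOSURE({ [A → αX.β] : [A → α.Xβ] ∈ I, X = 'a' })

Items with dot before 'a', with the dot advanced:
  [L → . a y y] → [L → a . y y]
Closure adds nothing (no advanced item has the dot before a non-terminal).

GOTO = { [L → a . y y] }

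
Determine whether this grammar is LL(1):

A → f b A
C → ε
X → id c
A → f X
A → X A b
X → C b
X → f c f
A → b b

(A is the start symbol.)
No. Predict set conflict for A: { 'f' }

Relevant sets:
  FIRST(X) = { 'b', 'f', 'id' }
  FIRST(C) = { ε }

For A:
  PREDICT(A → f b A) = { 'f' }
  PREDICT(A → f X) = { 'f' }
  PREDICT(A → X A b) = { 'b', 'f', 'id' }
  PREDICT(A → b b) = { 'b' }
For X:
  PREDICT(X → id c) = { 'id' }
  PREDICT(X → C b) = { 'b' }
  PREDICT(X → f c f) = { 'f' }
C has a single production, so nothing to check there.

Conflict found: Predict set conflict for A: { 'f' }
The grammar is NOT LL(1).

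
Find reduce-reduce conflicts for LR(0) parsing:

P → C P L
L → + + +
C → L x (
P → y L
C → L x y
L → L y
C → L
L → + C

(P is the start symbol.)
No reduce-reduce conflicts

Augment with P' → P and build the canonical LR(0) collection (I0 = CLOSURE({[P' → . P]}), then GOTO on every symbol after a dot until no new states appear). It has 16 states:
  I0: { [C → . L x (], [C → . L x y], [C → . L], [L → . + + +], [L → . + C], [L → . L y], [P → . C P L], [P → . y L], [P' → . P] }  — shift
  I1: { [C → . L x (], [C → . L x y], [C → . L], [L → + . + +], [L → + . C], [L → . + + +], [L → . + C], [L → . L y] }  — shift
  I2: { [C → . L x (], [C → . L x y], [C → . L], [L → . + + +], [L → . + C], [L → . L y], [P → . C P L], [P → . y L], [P → C . P L] }  — shift
  I3: { [C → L . x (], [C → L . x y], [C → L .], [L → L . y] }  — shift, reduce
  I4: { [P' → P .] }  — accept
  I5: { [L → . + + +], [L → . + C], [L → . L y], [P → y . L] }  — shift
  I6: { [L → L . y], [P → y L .] }  — shift, reduce
  I7: { [L → L y .] }  — reduce
  I8: { [C → L x . (], [C → L x . y] }  — shift
  I9: { [C → L x ( .] }  — reduce
  I10: { [C → L x y .] }  — reduce
  I11: { [L → . + + +], [L → . + C], [L → . L y], [P → C P . L] }  — shift
  I12: { [L → L . y], [P → C P L .] }  — shift, reduce
  I13: { [C → . L x (], [C → . L x y], [C → . L], [L → + + . +], [L → + . + +], [L → + . C], [L → . + + +], [L → . + C], [L → . L y] }  — shift
  I14: { [L → + C .] }  — reduce
  I15: { [C → . L x (], [C → . L x y], [C → . L], [L → + + + .], [L → + + . +], [L → + . + +], [L → + . C], [L → . + + +], [L → . + C], [L → . L y] }  — shift, reduce

No state contains more than one complete item.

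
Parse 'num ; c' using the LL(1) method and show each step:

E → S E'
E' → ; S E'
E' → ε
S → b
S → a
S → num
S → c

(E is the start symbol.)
Stack is shown with the top on the left.

Stack     Input      Action
---------------------------
E $       num ; c $  output E → S E'
S E' $    num ; c $  output S → num
num E' $  num ; c $  match 'num'
E' $      ; c $      output E' → ; S E'
; S E' $  ; c $      match ';'
S E' $    c $        output S → c
c E' $    c $        match 'c'
E' $      $          output E' → ε
$         $          accept

The string is accepted.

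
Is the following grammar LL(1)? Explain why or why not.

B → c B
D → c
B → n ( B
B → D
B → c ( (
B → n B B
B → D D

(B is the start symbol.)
No. Predict set conflict for B: { 'c' }

A grammar is LL(1) if for each non-terminal N with multiple productions, the predict sets of those productions are pairwise disjoint, where PREDICT(N → α) = (FIRST(α) \ {ε}) ∪ (FOLLOW(N) if α ⇒* ε).

Relevant sets:
  FIRST(D) = { 'c' }

For B:
  PREDICT(B → c B) = { 'c' }
  PREDICT(B → n '(' B) = { 'n' }
  PREDICT(B → D) = { 'c' }
  PREDICT(B → c '(' '(') = { 'c' }
  PREDICT(B → n B B) = { 'n' }
  PREDICT(B → D D) = { 'c' }
D has a single production, so nothing to check there.

Conflict found: Predict set conflict for B: { 'c' }
The grammar is NOT LL(1).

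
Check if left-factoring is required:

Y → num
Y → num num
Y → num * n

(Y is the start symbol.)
Yes, Y has productions with common prefix 'num'

Left-factoring is needed when two productions for the same non-terminal
share a common prefix on the right-hand side.

Productions for Y:
  Y → num
  Y → num num
  Y → num * n

Found common prefix 'num' in productions for Y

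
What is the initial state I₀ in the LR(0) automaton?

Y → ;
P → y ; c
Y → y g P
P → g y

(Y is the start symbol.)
First, augment the grammar with Y' → Y
I₀ = CLOSURE({ [Y' → . Y] }):
  [Y' → . Y] has the dot before Y: add [Y → . ;], [Y → . y g P]
No further items can be added.

I₀ = { [Y → . ;], [Y → . y g P], [Y' → . Y] }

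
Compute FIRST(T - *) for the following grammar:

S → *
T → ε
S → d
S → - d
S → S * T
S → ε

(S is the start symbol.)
FIRST sets of the non-terminals involved (from the grammar, by fixed-point iteration):
  FIRST(T) = { ε }

To compute FIRST(T - *), process the symbols left to right:
Symbol T is a non-terminal. Add FIRST(T) \ {ε} = { }
T is nullable (ε ∈ FIRST(T)), continue to the next symbol.
Symbol - is a terminal. Add '-' and stop.
FIRST(T - *) = { '-' }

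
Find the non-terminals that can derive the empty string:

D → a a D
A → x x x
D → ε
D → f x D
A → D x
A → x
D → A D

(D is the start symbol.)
{ 'D' }

A non-terminal is nullable if it can derive ε (the empty string): either it has an ε-production, or it has a production whose right-hand side consists entirely of nullable non-terminals.

ε-productions: D → ε
So D is immediately nullable.
No further non-terminal can be added: every production for the remaining non-terminals contains a terminal or a non-nullable non-terminal.
Nullable = { 'D' }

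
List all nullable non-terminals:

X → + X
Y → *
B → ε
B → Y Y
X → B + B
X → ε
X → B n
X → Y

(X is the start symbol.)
A non-terminal is nullable if it can derive ε (the empty string): either it has an ε-production, or it has a production whose right-hand side consists entirely of nullable non-terminals.

ε-productions: B → ε, X → ε
So B, X are immediately nullable.
No further non-terminal can be added: every production for the remaining non-terminals contains a terminal or a non-nullable non-terminal.
Nullable = { 'B', 'X' }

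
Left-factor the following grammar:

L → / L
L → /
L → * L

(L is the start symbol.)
L → / L'
L' → L
L' → ε
L → * L

Left-factoring transforms A → αβ₁ | αβ₂ into A → αA' and A' → β₁ | β₂
(α is the longest common prefix among the alternatives). Repeat until
no nonterminal has two alternatives with a common prefix.

Round 1: L has alternatives sharing prefix '/'. Introduce L': L → / L'
  Add: L' → L
  Add: L' → ε

No remaining common prefixes — done.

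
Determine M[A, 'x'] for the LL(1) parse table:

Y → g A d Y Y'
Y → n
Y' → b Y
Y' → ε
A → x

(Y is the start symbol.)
To find M[A, 'x'], we find productions for A where 'x' is in the predict set (PREDICT(N → α) = (FIRST(α) \ {ε}) ∪ (FOLLOW(N) if α ⇒* ε)).

A → x: PREDICT = { 'x' }
  'x' is in predict set, so this production goes in M[A, 'x']

M[A, 'x'] = A → x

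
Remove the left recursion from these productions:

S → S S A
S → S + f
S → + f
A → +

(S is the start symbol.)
S is directly left-recursive. The standard transformation for
  A → A α₁ | ... | A α_m | β₁ | ... | β_n
is
  A  → β₁ A' | ... | β_n A'
  A' → α₁ A' | ... | α_m A' | ε

S → + f becomes S → + f S'
S → S S A becomes S' → S A S'
S → S + f becomes S' → + f S'
Add S' → ε

Productions for other non-terminals are unchanged:
  A → +

Resulting grammar:
S → + f S'
S' → S A S'
S' → + f S'
S' → ε
A → +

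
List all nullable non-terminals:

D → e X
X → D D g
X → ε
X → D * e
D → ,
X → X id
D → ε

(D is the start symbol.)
ε-productions: X → ε, D → ε
So X, D are immediately nullable.
Every non-terminal is now nullable.
Nullable = { 'D', 'X' }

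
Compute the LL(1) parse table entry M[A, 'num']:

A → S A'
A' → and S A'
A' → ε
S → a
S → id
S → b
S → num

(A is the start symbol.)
A → S A'

To find M[A, 'num'], we find productions for A where 'num' is in the predict set (PREDICT(N → α) = (FIRST(α) \ {ε}) ∪ (FOLLOW(N) if α ⇒* ε)).

Relevant sets:
  FIRST(S) = { 'a', 'b', 'id', 'num' }

A → S A': PREDICT = { 'a', 'b', 'id', 'num' }
  'num' is in predict set, so this production goes in M[A, 'num']

M[A, 'num'] = A → S A'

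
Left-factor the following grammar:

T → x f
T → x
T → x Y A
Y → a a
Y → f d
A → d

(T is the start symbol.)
T → x T'
T' → f
T' → ε
T' → Y A
Y → a a
Y → f d
A → d

Left-factoring transforms A → αβ₁ | αβ₂ into A → αA' and A' → β₁ | β₂
(α is the longest common prefix among the alternatives). Repeat until
no nonterminal has two alternatives with a common prefix.

Round 1: T has alternatives sharing prefix 'x'. Introduce T': T → x T'
  Add: T' → f
  Add: T' → ε
  Add: T' → Y A

No remaining common prefixes — done.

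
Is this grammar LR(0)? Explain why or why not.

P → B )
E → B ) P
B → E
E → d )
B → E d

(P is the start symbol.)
A grammar is LR(0) if no state in the canonical LR(0) collection has:
  - both a shift item (dot before a terminal) and a complete item (shift-reduce conflict), or
  - two or more complete items (reduce-reduce conflict; the accept item [P' → P .] counts as a complete item here).

Augment with P' → P and build the canonical LR(0) collection (I0 = CLOSURE({[P' → . P]}), then GOTO on every symbol after a dot until no new states appear). It has 9 states:
  I0: { [B → . E d], [B → . E], [E → . B ) P], [E → . d )], [P → . B )], [P' → . P] }  — shift
  I1: { [E → B . ) P], [P → B . )] }  — shift
  I2: { [B → E . d], [B → E .] }  — shift, reduce
  I3: { [P' → P .] }  — accept
  I4: { [E → d . )] }  — shift
  I5: { [E → d ) .] }  — reduce
  I6: { [B → E d .] }  — reduce
  I7: { [B → . E d], [B → . E], [E → . B ) P], [E → . d )], [E → B ) . P], [P → . B )], [P → B ) .] }  — shift, reduce
  I8: { [E → B ) P .] }  — reduce

Conflict in state I2:
  Shift-reduce conflict between [B → E .] and [B → E . d]
So the grammar is NOT LR(0).

Answer: No. Shift-reduce conflict between [B → E .] and [B → E . d]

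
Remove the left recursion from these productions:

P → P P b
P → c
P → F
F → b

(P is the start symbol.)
P → c P'
P → F P'
P' → P b P'
P' → ε
F → b

P is directly left-recursive. The standard transformation for
  A → A α₁ | ... | A α_m | β₁ | ... | β_n
is
  A  → β₁ A' | ... | β_n A'
  A' → α₁ A' | ... | α_m A' | ε

P → c becomes P → c P'
P → F becomes P → F P'
P → P P b becomes P' → P b P'
Add P' → ε

Productions for other non-terminals are unchanged:
  F → b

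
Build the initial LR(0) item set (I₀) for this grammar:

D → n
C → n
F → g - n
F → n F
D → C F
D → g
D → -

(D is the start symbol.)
First, augment the grammar with D' → D
I₀ = CLOSURE({ [D' → . D] }):
  [D' → . D] has the dot before D: add [D → . n], [D → . C F], [D → . g], [D → . -]
  [D → . C F] has the dot before C: add [C → . n]
No further items can be added.

I₀ = { [C → . n], [D → . -], [D → . C F], [D → . g], [D → . n], [D' → . D] }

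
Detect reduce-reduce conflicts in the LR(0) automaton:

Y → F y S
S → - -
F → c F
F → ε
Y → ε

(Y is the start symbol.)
Yes — I0: [F → .] vs [Y → .]

A reduce-reduce conflict occurs when an LR(0) state has two complete items [A → α .] and [B → β .] — both call for a reduction, and with no lookahead the parser cannot choose between them.

Augment with Y' → Y and build the canonical LR(0) collection (I0 = CLOSURE({[Y' → . Y]}), then GOTO on every symbol after a dot until no new states appear). It has 9 states:
  I0: { [F → . c F], [F → .], [Y → . F y S], [Y → .], [Y' → . Y] }  — shift, 2 reduces
  I1: { [Y → F . y S] }  — shift
  I2: { [Y' → Y .] }  — accept
  I3: { [F → . c F], [F → .], [F → c . F] }  — shift, reduce
  I4: { [F → c F .] }  — reduce
  I5: { [S → . - -], [Y → F y . S] }  — shift
  I6: { [S → - . -] }  — shift
  I7: { [Y → F y S .] }  — reduce
  I8: { [S → - - .] }  — reduce

I0 contains complete items [F → .], [Y → .] — reduce-reduce conflict.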